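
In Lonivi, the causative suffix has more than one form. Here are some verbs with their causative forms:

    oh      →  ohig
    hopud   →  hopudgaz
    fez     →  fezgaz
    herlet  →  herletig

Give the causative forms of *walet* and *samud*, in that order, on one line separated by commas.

The pattern is voicing of the final consonant: -ig when the stem ends in a voiceless consonant (*oh*, *herlet*); -gaz when the stem ends in a voiced consonant (*hopud*, *fez*).
Since the final consonant of *walet* is /t/ (voiceless), it takes -ig, giving *waletig*.
*samud* — final consonant /d/ (voiced) → -gaz → *samudgaz*.

waletig, samudgaz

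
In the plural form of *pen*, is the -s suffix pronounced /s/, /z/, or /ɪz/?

/z/

The stem *pen* ends in a voiced non-sibilant sound.
The plural suffix surfaces as /ɪz/ after sibilants, /s/ after other voiceless consonants, and /z/ after other voiced sounds.
So the plural -s on *pen* is pronounced /z/.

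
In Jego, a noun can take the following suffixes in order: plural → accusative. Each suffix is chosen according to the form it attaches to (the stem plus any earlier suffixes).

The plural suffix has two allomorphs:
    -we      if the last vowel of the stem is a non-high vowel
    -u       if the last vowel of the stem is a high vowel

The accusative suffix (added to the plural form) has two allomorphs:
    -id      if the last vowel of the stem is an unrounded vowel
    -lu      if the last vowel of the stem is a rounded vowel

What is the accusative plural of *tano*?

The last vowel of *tano* is /o/, which is a non-high vowel, so the plural suffix is -we, giving *tanowe*.
Since the last vowel of the plural form *tanowe* is /e/ (an unrounded vowel), it takes -id, giving *tanoweid*.

tanoweid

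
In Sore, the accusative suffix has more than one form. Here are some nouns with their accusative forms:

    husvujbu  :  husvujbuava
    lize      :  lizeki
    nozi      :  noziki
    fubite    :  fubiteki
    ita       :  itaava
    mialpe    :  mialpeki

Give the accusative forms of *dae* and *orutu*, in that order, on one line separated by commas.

daeki, orutuava

The pattern is front/back vowel harmony: -ki when the last vowel of the stem is a front vowel (*lize*, *nozi*, *fubite*, *mialpe*); -ava when the last vowel of the stem is a back vowel (*husvujbu*, *ita*).
*dae* — last vowel /e/ (a front vowel) → -ki → *daeki*.
Since the last vowel of *orutu* is /u/ (a back vowel), it takes -ava, giving *orutuava*.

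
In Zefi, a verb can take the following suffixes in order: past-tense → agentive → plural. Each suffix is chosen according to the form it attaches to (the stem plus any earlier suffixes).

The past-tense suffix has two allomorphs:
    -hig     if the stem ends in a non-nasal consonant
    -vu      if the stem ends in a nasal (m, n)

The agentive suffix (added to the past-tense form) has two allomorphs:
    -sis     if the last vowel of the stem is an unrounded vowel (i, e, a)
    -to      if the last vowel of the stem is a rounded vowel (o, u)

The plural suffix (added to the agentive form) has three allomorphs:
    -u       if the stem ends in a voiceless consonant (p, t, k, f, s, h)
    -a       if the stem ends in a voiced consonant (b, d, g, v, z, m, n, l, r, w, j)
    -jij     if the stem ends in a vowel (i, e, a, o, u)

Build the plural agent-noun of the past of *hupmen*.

The final consonant of *hupmen* is /n/, which is a nasal, so the past-tense suffix is -vu, giving *hupmenvu*.
The last vowel of the past-tense form *hupmenvu* is /u/, which is a rounded vowel, so the agentive suffix is -to, giving *hupmenvuto*.
The agentive form *hupmenvuto*: final sound = /o/, a vowel → -jij → *hupmenvutojij*.

hupmenvutojij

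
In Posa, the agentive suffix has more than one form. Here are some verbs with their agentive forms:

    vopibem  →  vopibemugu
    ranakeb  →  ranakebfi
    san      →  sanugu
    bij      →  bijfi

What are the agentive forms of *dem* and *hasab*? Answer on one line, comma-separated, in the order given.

The suffix is conditioned by the final consonant: -ugu when the stem ends in a nasal (*vopibem*, *san*); -fi when the stem ends in a non-nasal consonant (*ranakeb*, *bij*).
*dem*: final consonant = /m/, a nasal → -ugu → *demugu*.
The final consonant of *hasab* is /b/, which is non-nasal, so the suffix is -fi, giving *hasabfi*.

demugu, hasabfi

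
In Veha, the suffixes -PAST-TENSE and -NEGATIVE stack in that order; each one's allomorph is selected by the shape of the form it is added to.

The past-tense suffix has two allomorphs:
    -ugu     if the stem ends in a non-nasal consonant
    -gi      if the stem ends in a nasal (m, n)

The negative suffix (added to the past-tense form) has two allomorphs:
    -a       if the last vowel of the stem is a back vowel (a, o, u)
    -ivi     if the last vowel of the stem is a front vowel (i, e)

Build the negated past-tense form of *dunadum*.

The final consonant of *dunadum* is /m/, which is a nasal, so the past-tense suffix is -gi, giving *dunadumgi*.
The past-tense form *dunadumgi*: last vowel = /i/, a front vowel → -ivi → *dunadumgiivi*.

dunadumgiivi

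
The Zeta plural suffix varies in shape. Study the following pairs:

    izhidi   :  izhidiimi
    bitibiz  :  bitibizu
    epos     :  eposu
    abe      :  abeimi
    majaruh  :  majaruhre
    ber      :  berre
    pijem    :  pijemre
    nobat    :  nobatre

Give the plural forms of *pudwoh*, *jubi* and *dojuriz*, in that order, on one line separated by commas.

pudwohre, jubiimi, dojurizu

The suffix is conditioned by the final sound: -u when the stem ends in a sibilant (*bitibiz*, *epos*); -re when the stem ends in a non-sibilant consonant (*majaruh*, *ber*, *pijem*, *nobat*); -imi when the stem ends in a vowel (*izhidi*, *abe*).
Since the final sound of *pudwoh* is /h/ (a non-sibilant consonant), it takes -re, giving *pudwohre*.
*jubi* — final sound /i/ (a vowel) → -imi → *jubiimi*.
*dojuriz*: final sound = /z/, a sibilant → -u → *dojurizu*.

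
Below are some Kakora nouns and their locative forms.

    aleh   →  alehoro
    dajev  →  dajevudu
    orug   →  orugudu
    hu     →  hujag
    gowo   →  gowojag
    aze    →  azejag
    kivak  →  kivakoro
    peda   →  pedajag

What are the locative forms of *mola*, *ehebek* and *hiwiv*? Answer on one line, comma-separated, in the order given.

Looking at the final sound of each stem: -oro when the stem ends in a voiceless consonant (*aleh*, *kivak*); -udu when the stem ends in a voiced consonant (*dajev*, *orug*); -jag when the stem ends in a vowel (*hu*, *gowo*, *aze*, *peda*).
Since the final sound of *mola* is /a/ (a vowel), it takes -jag, giving *molajag*.
The final sound of *ehebek* is /k/, which is a voiceless consonant, so the suffix is -oro, giving *ehebekoro*.
*hiwiv*: final sound = /v/, a voiced consonant → -udu → *hiwivudu*.

molajag, ehebekoro, hiwivudu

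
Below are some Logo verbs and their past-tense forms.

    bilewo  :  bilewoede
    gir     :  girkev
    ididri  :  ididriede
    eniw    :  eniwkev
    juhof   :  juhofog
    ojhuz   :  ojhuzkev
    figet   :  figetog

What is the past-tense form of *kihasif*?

The pattern is voicing of the final sound: -og when the stem ends in a voiceless consonant (*juhof*, *figet*); -kev when the stem ends in a voiced consonant (*gir*, *eniw*, *ojhuz*); -ede when the stem ends in a vowel (*bilewo*, *ididri*).
Since the final sound of *kihasif* is /f/ (a voiceless consonant), it takes -og, giving *kihasifog*.

kihasifog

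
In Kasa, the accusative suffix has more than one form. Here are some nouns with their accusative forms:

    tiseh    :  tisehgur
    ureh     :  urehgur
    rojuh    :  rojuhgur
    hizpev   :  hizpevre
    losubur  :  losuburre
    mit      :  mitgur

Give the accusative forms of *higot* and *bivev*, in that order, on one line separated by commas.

The alternation tracks the final consonant of the stem — -gur when the stem ends in a voiceless consonant (*tiseh*, *ureh*, *rojuh*, *mit*); -re when the stem ends in a voiced consonant (*hizpev*, *losubur*).
*higot* — final consonant /t/ (voiceless) → -gur → *higotgur*.
*bivev* — final consonant /v/ (voiced) → -re → *bivevre*.

higotgur, bivevre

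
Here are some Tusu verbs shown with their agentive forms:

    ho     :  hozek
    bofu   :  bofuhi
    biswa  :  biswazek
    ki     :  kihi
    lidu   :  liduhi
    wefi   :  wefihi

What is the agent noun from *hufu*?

The suffix is conditioned by the last vowel: -hi when the last vowel of the stem is a high vowel (*bofu*, *ki*, *lidu*, *wefi*); -zek when the last vowel of the stem is a non-high vowel (*ho*, *biswa*).
*hufu*: last vowel = /u/, a high vowel → -hi → *hufuhi*.

hufuhi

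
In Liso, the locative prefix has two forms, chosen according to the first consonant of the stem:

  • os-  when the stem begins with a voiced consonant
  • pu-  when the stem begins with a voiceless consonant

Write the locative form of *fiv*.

*fiv*: first consonant = /f/, voiceless → pu- → *pufiv*.

pufiv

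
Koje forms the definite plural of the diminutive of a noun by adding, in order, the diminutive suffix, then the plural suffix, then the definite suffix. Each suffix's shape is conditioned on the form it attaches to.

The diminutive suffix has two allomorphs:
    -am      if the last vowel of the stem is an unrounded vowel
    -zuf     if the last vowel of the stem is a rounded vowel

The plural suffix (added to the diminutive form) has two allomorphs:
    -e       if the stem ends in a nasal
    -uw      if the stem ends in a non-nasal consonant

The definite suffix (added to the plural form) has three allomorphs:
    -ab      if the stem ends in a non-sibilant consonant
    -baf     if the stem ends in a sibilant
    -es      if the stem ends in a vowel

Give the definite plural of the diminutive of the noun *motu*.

*motu*: last vowel = /u/, a rounded vowel → -zuf → *motuzuf*.
The final consonant of the diminutive form *motuzuf* is /f/, which is non-nasal, so the plural suffix is -uw, giving *motuzufuw*.
Since the final sound of the plural form *motuzufuw* is /w/ (a non-sibilant consonant), it takes -ab, giving *motuzufuwab*.

motuzufuwab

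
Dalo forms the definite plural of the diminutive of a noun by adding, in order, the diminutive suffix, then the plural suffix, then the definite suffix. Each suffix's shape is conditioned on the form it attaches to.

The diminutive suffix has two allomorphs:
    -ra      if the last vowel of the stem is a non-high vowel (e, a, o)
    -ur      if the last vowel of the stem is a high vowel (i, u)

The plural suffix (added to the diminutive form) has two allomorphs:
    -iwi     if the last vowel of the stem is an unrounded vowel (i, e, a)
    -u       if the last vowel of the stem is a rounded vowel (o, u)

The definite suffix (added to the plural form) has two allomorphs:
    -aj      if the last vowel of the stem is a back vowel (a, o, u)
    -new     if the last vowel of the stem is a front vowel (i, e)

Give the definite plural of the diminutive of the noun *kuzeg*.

*kuzeg* — last vowel /e/ (a non-high vowel) → -ra → *kuzegra*.
The diminutive form *kuzegra*: last vowel = /a/, an unrounded vowel → -iwi → *kuzegraiwi*.
The plural form *kuzegraiwi* — last vowel /i/ (a front vowel) → -new → *kuzegraiwinew*.

kuzegraiwinew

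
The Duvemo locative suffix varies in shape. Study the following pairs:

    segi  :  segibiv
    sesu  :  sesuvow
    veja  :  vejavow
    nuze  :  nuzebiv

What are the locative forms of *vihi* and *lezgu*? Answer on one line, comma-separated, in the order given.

The alternation tracks the last vowel of the stem — -biv when the last vowel of the stem is a front vowel (*segi*, *nuze*); -vow when the last vowel of the stem is a back vowel (*sesu*, *veja*).
*vihi* — last vowel /i/ (a front vowel) → -biv → *vihibiv*.
*lezgu*: last vowel = /u/, a back vowel → -vow → *lezguvow*.

vihibiv, lezguvow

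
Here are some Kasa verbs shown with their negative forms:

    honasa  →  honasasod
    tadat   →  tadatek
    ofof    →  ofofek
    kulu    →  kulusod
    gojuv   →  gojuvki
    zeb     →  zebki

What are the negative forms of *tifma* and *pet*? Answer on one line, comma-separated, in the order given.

The suffix is conditioned by the final sound: -ek when the stem ends in a voiceless consonant (*tadat*, *ofof*); -ki when the stem ends in a voiced consonant (*gojuv*, *zeb*); -sod when the stem ends in a vowel (*honasa*, *kulu*).
Since the final sound of *tifma* is /a/ (a vowel), it takes -sod, giving *tifmasod*.
*pet*: final sound = /t/, a voiceless consonant → -ek → *petek*.

tifmasod, petek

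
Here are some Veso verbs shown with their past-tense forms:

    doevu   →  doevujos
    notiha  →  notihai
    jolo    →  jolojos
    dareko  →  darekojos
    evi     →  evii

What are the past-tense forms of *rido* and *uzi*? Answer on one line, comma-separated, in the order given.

ridojos, uzii

The suffix is conditioned by the last vowel: -jos when the last vowel of the stem is a rounded vowel (*doevu*, *jolo*, *dareko*); -i when the last vowel of the stem is an unrounded vowel (*notiha*, *evi*).
*rido*: last vowel = /o/, a rounded vowel → -jos → *ridojos*.
The last vowel of *uzi* is /i/, which is an unrounded vowel, so the suffix is -i, giving *uzii*.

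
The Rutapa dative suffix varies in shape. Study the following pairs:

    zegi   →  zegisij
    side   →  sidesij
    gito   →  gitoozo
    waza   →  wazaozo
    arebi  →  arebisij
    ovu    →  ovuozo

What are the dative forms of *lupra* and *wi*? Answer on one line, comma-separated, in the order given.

lupraozo, wisij

The pattern is front/back vowel harmony: -sij when the last vowel of the stem is a front vowel (*zegi*, *side*, *arebi*); -ozo when the last vowel of the stem is a back vowel (*gito*, *waza*, *ovu*).
*lupra*: last vowel = /a/, a back vowel → -ozo → *lupraozo*.
*wi*: last vowel = /i/, a front vowel → -sij → *wisij*.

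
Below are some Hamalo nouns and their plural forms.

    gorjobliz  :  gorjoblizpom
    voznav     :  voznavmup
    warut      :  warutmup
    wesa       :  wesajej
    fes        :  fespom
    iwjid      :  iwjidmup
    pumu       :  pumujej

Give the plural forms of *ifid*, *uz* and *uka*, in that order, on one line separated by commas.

The alternation tracks the final sound of the stem — -pom when the stem ends in a sibilant (*gorjobliz*, *fes*); -mup when the stem ends in a non-sibilant consonant (*voznav*, *warut*, *iwjid*); -jej when the stem ends in a vowel (*wesa*, *pumu*).
Since the final sound of *ifid* is /d/ (a non-sibilant consonant), it takes -mup, giving *ifidmup*.
*uz*: final sound = /z/, a sibilant → -pom → *uzpom*.
*uka*: final sound = /a/, a vowel → -jej → *ukajej*.

ifidmup, uzpom, ukajej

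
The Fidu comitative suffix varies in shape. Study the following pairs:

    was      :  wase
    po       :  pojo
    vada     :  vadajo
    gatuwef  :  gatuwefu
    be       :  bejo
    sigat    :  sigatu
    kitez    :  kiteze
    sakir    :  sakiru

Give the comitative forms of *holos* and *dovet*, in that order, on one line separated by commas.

holose, dovetu

The alternation tracks the final sound of the stem — -e when the stem ends in a sibilant (*was*, *kitez*); -u when the stem ends in a non-sibilant consonant (*gatuwef*, *sigat*, *sakir*); -jo when the stem ends in a vowel (*po*, *vada*, *be*).
The final sound of *holos* is /s/, which is a sibilant, so the suffix is -e, giving *holose*.
Since the final sound of *dovet* is /t/ (a non-sibilant consonant), it takes -u, giving *dovetu*.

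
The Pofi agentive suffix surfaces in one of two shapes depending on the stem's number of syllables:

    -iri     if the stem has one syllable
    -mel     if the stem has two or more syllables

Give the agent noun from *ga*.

*ga* has one syllable, so the suffix is -iri, giving *gairi*.

gairi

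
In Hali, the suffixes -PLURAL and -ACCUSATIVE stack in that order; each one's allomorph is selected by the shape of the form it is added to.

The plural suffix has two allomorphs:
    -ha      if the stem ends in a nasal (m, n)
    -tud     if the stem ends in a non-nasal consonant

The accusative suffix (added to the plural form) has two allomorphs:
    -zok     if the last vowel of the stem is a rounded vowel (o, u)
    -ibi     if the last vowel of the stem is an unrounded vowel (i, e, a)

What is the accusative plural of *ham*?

Since the final consonant of *ham* is /m/ (a nasal), it takes -ha, giving *hamha*.
The plural form *hamha* — last vowel /a/ (an unrounded vowel) → -ibi → *hamhaibi*.

hamhaibi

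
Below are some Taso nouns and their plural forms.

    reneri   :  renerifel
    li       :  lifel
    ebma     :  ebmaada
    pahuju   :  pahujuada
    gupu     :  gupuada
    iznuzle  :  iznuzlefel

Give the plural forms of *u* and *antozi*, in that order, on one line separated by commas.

The alternation tracks the last vowel of the stem — -fel when the last vowel of the stem is a front vowel (*reneri*, *li*, *iznuzle*); -ada when the last vowel of the stem is a back vowel (*ebma*, *pahuju*, *gupu*).
*u* — last vowel /u/ (a back vowel) → -ada → *uada*.
*antozi*: last vowel = /i/, a front vowel → -fel → *antozifel*.

uada, antozifel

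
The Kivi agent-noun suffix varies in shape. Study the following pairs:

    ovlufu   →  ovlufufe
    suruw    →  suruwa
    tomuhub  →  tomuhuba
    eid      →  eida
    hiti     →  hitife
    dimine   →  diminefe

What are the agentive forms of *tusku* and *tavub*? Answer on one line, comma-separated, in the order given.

tuskufe, tavuba

The suffix is conditioned by the final sound: -a when the stem ends in a consonant (*suruw*, *tomuhub*, *eid*); -fe when the stem ends in a vowel (*ovlufu*, *hiti*, *dimine*).
The final sound of *tusku* is /u/, which is a vowel, so the suffix is -fe, giving *tuskufe*.
*tavub*: final sound = /b/, a consonant → -a → *tavuba*.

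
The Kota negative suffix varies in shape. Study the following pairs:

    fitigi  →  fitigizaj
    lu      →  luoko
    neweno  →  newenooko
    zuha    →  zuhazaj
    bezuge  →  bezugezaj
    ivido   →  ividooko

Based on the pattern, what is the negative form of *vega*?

vegazaj

The alternation tracks the last vowel of the stem — -oko when the last vowel of the stem is a rounded vowel (*lu*, *neweno*, *ivido*); -zaj when the last vowel of the stem is an unrounded vowel (*fitigi*, *zuha*, *bezuge*).
*vega*: last vowel = /a/, an unrounded vowel → -zaj → *vegazaj*.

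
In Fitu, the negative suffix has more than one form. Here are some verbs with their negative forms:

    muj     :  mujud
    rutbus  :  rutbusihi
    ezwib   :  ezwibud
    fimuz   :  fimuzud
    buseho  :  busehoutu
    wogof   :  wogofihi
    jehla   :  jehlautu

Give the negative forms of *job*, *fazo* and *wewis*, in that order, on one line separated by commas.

The suffix is conditioned by the final sound: -ihi when the stem ends in a voiceless consonant (*rutbus*, *wogof*); -ud when the stem ends in a voiced consonant (*muj*, *ezwib*, *fimuz*); -utu when the stem ends in a vowel (*buseho*, *jehla*).
Since the final sound of *job* is /b/ (a voiced consonant), it takes -ud, giving *jobud*.
*fazo*: final sound = /o/, a vowel → -utu → *fazoutu*.
*wewis*: final sound = /s/, a voiceless consonant → -ihi → *wewisihi*.

jobud, fazoutu, wewisihi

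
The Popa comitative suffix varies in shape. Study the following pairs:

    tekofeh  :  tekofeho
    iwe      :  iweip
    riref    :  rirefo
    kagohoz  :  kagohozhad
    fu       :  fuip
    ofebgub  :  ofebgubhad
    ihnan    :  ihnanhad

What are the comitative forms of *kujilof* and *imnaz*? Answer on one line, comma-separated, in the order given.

kujilofo, imnazhad

Looking at the final sound of each stem: -o when the stem ends in a voiceless consonant (*tekofeh*, *riref*); -had when the stem ends in a voiced consonant (*kagohoz*, *ofebgub*, *ihnan*); -ip when the stem ends in a vowel (*iwe*, *fu*).
*kujilof*: final sound = /f/, a voiceless consonant → -o → *kujilofo*.
The final sound of *imnaz* is /z/, which is a voiced consonant, so the suffix is -had, giving *imnazhad*.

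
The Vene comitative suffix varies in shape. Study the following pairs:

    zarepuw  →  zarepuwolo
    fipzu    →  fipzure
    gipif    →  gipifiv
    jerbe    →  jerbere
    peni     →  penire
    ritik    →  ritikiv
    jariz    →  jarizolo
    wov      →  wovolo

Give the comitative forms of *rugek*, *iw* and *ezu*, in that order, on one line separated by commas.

rugekiv, iwolo, ezure

The alternation tracks the final sound of the stem — -iv when the stem ends in a voiceless consonant (*gipif*, *ritik*); -olo when the stem ends in a voiced consonant (*zarepuw*, *jariz*, *wov*); -re when the stem ends in a vowel (*fipzu*, *jerbe*, *peni*).
*rugek* — final sound /k/ (a voiceless consonant) → -iv → *rugekiv*.
*iw* — final sound /w/ (a voiced consonant) → -olo → *iwolo*.
*ezu*: final sound = /u/, a vowel → -re → *ezure*.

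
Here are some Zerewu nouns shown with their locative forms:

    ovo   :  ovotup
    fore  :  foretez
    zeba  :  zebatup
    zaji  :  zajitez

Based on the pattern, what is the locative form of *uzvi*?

The pattern is front/back vowel harmony: -tez when the last vowel of the stem is a front vowel (*fore*, *zaji*); -tup when the last vowel of the stem is a back vowel (*ovo*, *zeba*).
The last vowel of *uzvi* is /i/, which is a front vowel, so the suffix is -tez, giving *uzvitez*.

uzvitez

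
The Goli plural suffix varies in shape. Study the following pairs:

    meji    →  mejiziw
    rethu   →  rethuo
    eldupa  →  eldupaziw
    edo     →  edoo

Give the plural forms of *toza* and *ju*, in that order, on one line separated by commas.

The suffix is conditioned by the last vowel: -o when the last vowel of the stem is a rounded vowel (*rethu*, *edo*); -ziw when the last vowel of the stem is an unrounded vowel (*meji*, *eldupa*).
The last vowel of *toza* is /a/, which is an unrounded vowel, so the suffix is -ziw, giving *tozaziw*.
*ju*: last vowel = /u/, a rounded vowel → -o → *juo*.

tozaziw, juo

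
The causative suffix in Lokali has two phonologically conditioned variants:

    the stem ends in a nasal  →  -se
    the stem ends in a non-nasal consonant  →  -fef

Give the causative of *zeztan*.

*zeztan* — final consonant /n/ (a nasal) → -se → *zeztanse*.

zeztanse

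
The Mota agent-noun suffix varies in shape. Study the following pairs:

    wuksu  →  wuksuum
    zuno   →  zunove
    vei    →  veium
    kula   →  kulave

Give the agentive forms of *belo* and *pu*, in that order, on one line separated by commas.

belove, puum

The suffix is conditioned by the last vowel: -um when the last vowel of the stem is a high vowel (*wuksu*, *vei*); -ve when the last vowel of the stem is a non-high vowel (*zuno*, *kula*).
The last vowel of *belo* is /o/, which is a non-high vowel, so the suffix is -ve, giving *belove*.
*pu*: last vowel = /u/, a high vowel → -um → *puum*.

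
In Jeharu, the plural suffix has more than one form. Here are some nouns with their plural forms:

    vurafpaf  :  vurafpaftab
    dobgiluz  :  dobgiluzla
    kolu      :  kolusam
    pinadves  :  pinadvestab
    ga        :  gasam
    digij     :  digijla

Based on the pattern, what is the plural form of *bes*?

bestab

Looking at the final sound of each stem: -tab when the stem ends in a voiceless consonant (*vurafpaf*, *pinadves*); -la when the stem ends in a voiced consonant (*dobgiluz*, *digij*); -sam when the stem ends in a vowel (*kolu*, *ga*).
*bes*: final sound = /s/, a voiceless consonant → -tab → *bestab*.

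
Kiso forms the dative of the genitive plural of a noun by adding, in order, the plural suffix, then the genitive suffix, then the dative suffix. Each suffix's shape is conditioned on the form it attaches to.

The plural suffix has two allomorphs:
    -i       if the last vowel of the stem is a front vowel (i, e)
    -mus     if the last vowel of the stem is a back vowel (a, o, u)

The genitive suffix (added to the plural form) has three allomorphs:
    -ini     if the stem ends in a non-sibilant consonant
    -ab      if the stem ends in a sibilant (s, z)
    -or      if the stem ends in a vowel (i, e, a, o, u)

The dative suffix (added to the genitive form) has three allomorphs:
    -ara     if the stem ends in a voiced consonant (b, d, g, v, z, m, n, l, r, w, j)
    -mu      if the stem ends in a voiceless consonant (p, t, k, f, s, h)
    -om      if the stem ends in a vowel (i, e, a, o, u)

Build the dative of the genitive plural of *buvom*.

*buvom*: last vowel = /o/, a back vowel → -mus → *buvommus*.
The plural form *buvommus*: final sound = /s/, a sibilant → -ab → *buvommusab*.
The genitive form *buvommusab* — final sound /b/ (a voiced consonant) → -ara → *buvommusabara*.

buvommusabara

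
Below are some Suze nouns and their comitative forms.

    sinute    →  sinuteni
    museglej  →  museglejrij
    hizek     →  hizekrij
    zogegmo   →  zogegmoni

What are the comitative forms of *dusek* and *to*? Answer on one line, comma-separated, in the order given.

dusekrij, toni

The suffix is conditioned by the final sound: -rij when the stem ends in a consonant (*museglej*, *hizek*); -ni when the stem ends in a vowel (*sinute*, *zogegmo*).
Since the final sound of *dusek* is /k/ (a consonant), it takes -rij, giving *dusekrij*.
*to* — final sound /o/ (a vowel) → -ni → *toni*.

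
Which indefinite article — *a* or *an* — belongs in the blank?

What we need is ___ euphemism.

The indefinite article is chosen by the initial *sound* of the following word, not its spelling.
*euphemism* begins with the sound /juː/ (eu pronounced /juː/) — a consonant sound.
So the article is *a*: What we need is a euphemism.

a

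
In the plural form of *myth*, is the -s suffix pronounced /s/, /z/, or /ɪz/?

/s/

The stem *myth* ends in a voiceless non-sibilant consonant.
The plural suffix surfaces as /ɪz/ after sibilants, /s/ after other voiceless consonants, and /z/ after other voiced sounds.
So the plural -s on *myth* is pronounced /s/.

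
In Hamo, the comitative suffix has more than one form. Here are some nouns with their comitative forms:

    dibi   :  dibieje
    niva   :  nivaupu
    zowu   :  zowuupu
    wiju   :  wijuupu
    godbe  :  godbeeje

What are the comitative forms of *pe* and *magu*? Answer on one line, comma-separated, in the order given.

Looking at the last vowel of each stem: -eje when the last vowel of the stem is a front vowel (*dibi*, *godbe*); -upu when the last vowel of the stem is a back vowel (*niva*, *zowu*, *wiju*).
*pe*: last vowel = /e/, a front vowel → -eje → *peeje*.
*magu*: last vowel = /u/, a back vowel → -upu → *maguupu*.

peeje, maguupu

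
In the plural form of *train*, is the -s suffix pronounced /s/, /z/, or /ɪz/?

The stem *train* ends in a voiced non-sibilant sound.
The plural suffix surfaces as /ɪz/ after sibilants, /s/ after other voiceless consonants, and /z/ after other voiced sounds.
So the plural -s on *train* is pronounced /z/.

/z/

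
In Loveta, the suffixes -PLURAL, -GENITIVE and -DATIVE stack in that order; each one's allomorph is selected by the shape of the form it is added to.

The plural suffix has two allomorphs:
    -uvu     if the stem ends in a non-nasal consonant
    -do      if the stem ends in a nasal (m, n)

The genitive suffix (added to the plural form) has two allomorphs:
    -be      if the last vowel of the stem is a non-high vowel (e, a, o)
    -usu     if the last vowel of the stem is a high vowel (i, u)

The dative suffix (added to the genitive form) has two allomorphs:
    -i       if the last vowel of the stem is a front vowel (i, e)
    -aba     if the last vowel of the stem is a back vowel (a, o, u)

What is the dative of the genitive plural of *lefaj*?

*lefaj* — final consonant /j/ (non-nasal) → -uvu → *lefajuvu*.
Since the last vowel of the plural form *lefajuvu* is /u/ (a high vowel), it takes -usu, giving *lefajuvuusu*.
The genitive form *lefajuvuusu* — last vowel /u/ (a back vowel) → -aba → *lefajuvuusuaba*.

lefajuvuusuaba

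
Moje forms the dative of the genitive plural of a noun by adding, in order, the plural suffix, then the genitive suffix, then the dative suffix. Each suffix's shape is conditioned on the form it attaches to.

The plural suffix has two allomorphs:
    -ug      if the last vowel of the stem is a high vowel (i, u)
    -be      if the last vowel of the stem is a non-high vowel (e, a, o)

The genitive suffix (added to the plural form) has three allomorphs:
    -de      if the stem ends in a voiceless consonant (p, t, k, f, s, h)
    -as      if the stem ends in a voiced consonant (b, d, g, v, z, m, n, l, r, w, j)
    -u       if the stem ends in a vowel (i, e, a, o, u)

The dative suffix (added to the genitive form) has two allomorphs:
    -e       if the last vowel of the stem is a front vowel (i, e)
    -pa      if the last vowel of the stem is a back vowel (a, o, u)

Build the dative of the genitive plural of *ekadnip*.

*ekadnip* — last vowel /i/ (a high vowel) → -ug → *ekadnipug*.
The final sound of the plural form *ekadnipug* is /g/, which is a voiced consonant, so the genitive suffix is -as, giving *ekadnipugas*.
The genitive form *ekadnipugas* — last vowel /a/ (a back vowel) → -pa → *ekadnipugaspa*.

ekadnipugaspa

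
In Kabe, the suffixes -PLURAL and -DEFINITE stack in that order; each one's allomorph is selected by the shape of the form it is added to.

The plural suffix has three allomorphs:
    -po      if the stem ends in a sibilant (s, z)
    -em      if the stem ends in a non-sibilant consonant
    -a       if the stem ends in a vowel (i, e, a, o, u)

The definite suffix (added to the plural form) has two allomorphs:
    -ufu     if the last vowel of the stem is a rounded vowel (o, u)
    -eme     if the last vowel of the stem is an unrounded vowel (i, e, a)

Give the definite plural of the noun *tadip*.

tadipememe

*tadip*: final sound = /p/, a non-sibilant consonant → -em → *tadipem*.
The last vowel of the plural form *tadipem* is /e/, which is an unrounded vowel, so the definite suffix is -eme, giving *tadipememe*.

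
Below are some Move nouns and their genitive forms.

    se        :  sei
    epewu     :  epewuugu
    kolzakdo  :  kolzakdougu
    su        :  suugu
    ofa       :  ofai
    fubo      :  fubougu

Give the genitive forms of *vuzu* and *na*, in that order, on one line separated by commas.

vuzuugu, nai

Looking at the last vowel of each stem: -ugu when the last vowel of the stem is a rounded vowel (*epewu*, *kolzakdo*, *su*, *fubo*); -i when the last vowel of the stem is an unrounded vowel (*se*, *ofa*).
The last vowel of *vuzu* is /u/, which is a rounded vowel, so the suffix is -ugu, giving *vuzuugu*.
The last vowel of *na* is /a/, which is an unrounded vowel, so the suffix is -i, giving *nai*.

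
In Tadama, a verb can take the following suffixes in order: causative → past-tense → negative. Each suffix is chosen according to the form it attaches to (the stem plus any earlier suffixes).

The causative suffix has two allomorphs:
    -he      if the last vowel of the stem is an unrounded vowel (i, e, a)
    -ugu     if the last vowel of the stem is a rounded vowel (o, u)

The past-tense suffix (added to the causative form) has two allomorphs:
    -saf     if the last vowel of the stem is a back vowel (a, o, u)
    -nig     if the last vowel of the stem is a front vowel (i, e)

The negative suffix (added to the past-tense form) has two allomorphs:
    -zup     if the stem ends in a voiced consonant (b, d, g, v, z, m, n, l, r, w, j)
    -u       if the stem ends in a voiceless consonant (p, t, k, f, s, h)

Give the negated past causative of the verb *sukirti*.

*sukirti*: last vowel = /i/, an unrounded vowel → -he → *sukirtihe*.
The causative form *sukirtihe* — last vowel /e/ (a front vowel) → -nig → *sukirtihenig*.
The final consonant of the past-tense form *sukirtihenig* is /g/, which is voiced, so the negative suffix is -zup, giving *sukirtihenigzup*.

sukirtihenigzup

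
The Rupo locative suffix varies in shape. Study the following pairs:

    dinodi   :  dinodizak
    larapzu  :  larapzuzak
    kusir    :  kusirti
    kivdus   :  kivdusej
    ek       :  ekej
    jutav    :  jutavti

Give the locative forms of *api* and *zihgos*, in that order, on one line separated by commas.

The suffix is conditioned by the final sound: -ej when the stem ends in a voiceless consonant (*kivdus*, *ek*); -ti when the stem ends in a voiced consonant (*kusir*, *jutav*); -zak when the stem ends in a vowel (*dinodi*, *larapzu*).
The final sound of *api* is /i/, which is a vowel, so the suffix is -zak, giving *apizak*.
*zihgos*: final sound = /s/, a voiceless consonant → -ej → *zihgosej*.

apizak, zihgosej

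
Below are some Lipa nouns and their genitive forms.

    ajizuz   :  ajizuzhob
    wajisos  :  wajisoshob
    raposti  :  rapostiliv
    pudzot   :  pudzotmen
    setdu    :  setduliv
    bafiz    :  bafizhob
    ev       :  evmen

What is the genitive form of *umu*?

umuliv

The suffix is conditioned by the final sound: -hob when the stem ends in a sibilant (*ajizuz*, *wajisos*, *bafiz*); -men when the stem ends in a non-sibilant consonant (*pudzot*, *ev*); -liv when the stem ends in a vowel (*raposti*, *setdu*).
*umu* — final sound /u/ (a vowel) → -liv → *umuliv*.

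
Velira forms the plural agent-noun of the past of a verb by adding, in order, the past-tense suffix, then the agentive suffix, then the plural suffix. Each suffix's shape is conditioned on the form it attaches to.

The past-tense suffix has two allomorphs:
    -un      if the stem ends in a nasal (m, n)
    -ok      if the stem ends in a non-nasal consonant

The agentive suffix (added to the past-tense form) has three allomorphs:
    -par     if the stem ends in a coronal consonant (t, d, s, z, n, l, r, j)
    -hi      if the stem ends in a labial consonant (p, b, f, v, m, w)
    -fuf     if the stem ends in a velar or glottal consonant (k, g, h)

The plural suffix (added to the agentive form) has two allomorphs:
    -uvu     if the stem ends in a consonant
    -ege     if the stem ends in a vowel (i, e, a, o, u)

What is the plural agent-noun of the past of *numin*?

numinunparuvu

Since the final consonant of *numin* is /n/ (a nasal), it takes -un, giving *numinun*.
The past-tense form *numinun* — final consonant /n/ (coronal) → -par → *numinunpar*.
The final sound of the agentive form *numinunpar* is /r/, which is a consonant, so the plural suffix is -uvu, giving *numinunparuvu*.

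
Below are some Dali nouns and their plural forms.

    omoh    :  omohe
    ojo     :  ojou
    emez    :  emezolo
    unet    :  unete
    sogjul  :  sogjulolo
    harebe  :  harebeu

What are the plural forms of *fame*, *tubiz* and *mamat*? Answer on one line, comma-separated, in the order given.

Looking at the final sound of each stem: -e when the stem ends in a voiceless consonant (*omoh*, *unet*); -olo when the stem ends in a voiced consonant (*emez*, *sogjul*); -u when the stem ends in a vowel (*ojo*, *harebe*).
The final sound of *fame* is /e/, which is a vowel, so the suffix is -u, giving *fameu*.
The final sound of *tubiz* is /z/, which is a voiced consonant, so the suffix is -olo, giving *tubizolo*.
Since the final sound of *mamat* is /t/ (a voiceless consonant), it takes -e, giving *mamate*.

fameu, tubizolo, mamate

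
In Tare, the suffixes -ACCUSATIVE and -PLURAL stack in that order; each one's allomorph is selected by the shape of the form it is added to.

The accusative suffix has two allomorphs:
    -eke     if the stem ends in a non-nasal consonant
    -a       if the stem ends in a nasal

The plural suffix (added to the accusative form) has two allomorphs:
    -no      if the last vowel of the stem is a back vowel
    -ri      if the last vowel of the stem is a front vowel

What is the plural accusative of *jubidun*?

The final consonant of *jubidun* is /n/, which is a nasal, so the accusative suffix is -a, giving *jubiduna*.
Since the last vowel of the accusative form *jubiduna* is /a/ (a back vowel), it takes -no, giving *jubidunano*.

jubidunano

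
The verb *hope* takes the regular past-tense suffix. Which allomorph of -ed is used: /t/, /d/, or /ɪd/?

The stem *hope* ends in a voiceless consonant other than /t/.
The -ed suffix is realized as /ɪd/ after /t, d/; as /t/ after other voiceless consonants; and as /d/ after other voiced sounds.
So -ed on *hope* is pronounced /t/.

/t/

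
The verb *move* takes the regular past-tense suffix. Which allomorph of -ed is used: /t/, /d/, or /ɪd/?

The stem *move* ends in a voiced sound other than /d/.
The -ed suffix is realized as /ɪd/ after /t, d/; as /t/ after other voiceless consonants; and as /d/ after other voiced sounds.
So -ed on *move* is pronounced /d/.

/d/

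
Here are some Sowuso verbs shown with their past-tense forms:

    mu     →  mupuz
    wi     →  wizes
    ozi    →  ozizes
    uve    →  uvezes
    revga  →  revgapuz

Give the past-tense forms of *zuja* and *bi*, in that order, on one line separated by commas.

The pattern is front/back vowel harmony: -zes when the last vowel of the stem is a front vowel (*wi*, *ozi*, *uve*); -puz when the last vowel of the stem is a back vowel (*mu*, *revga*).
Since the last vowel of *zuja* is /a/ (a back vowel), it takes -puz, giving *zujapuz*.
*bi*: last vowel = /i/, a front vowel → -zes → *bizes*.

zujapuz, bizes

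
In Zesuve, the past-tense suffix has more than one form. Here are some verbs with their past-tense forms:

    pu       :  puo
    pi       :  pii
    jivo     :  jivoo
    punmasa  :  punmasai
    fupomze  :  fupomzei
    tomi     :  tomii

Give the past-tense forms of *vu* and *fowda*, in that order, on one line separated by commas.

vuo, fowdai

The pattern is rounding harmony: -o when the last vowel of the stem is a rounded vowel (*pu*, *jivo*); -i when the last vowel of the stem is an unrounded vowel (*pi*, *punmasa*, *fupomze*, *tomi*).
Since the last vowel of *vu* is /u/ (a rounded vowel), it takes -o, giving *vuo*.
Since the last vowel of *fowda* is /a/ (an unrounded vowel), it takes -i, giving *fowdai*.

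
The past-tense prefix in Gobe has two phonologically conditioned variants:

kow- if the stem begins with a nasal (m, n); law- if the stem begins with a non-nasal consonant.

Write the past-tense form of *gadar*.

Since the first consonant of *gadar* is /g/ (non-nasal), it takes law-, giving *lawgadar*.

lawgadar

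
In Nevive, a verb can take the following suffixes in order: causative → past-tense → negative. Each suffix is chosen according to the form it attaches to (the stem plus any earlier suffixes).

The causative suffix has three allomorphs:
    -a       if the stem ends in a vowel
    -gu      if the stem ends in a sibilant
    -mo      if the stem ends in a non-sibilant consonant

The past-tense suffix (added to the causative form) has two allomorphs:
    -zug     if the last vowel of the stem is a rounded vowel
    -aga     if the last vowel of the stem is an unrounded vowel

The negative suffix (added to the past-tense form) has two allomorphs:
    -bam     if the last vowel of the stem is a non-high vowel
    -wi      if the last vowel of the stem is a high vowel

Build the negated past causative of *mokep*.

Since the final sound of *mokep* is /p/ (a non-sibilant consonant), it takes -mo, giving *mokepmo*.
The last vowel of the causative form *mokepmo* is /o/, which is a rounded vowel, so the past-tense suffix is -zug, giving *mokepmozug*.
The last vowel of the past-tense form *mokepmozug* is /u/, which is a high vowel, so the negative suffix is -wi, giving *mokepmozugwi*.

mokepmozugwi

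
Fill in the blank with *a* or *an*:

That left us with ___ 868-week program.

The indefinite article is chosen by the initial *sound* of the following word, not its spelling.
The number *868* is spoken "eight hundred …", beginning with /eɪt/ — a vowel sound.
So the article is *an*: That left us with an 868-week program.

an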